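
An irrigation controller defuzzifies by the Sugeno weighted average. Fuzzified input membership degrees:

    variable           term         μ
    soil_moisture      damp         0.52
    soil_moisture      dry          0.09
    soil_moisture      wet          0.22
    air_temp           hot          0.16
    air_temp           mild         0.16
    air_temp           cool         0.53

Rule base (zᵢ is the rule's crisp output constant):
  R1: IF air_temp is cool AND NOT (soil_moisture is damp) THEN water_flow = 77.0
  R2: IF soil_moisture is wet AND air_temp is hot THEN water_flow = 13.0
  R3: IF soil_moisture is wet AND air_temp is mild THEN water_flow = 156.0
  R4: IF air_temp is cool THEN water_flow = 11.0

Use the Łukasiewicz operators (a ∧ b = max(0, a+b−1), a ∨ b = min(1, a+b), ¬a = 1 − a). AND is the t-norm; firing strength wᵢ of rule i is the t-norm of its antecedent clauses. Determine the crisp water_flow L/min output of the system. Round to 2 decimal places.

R1 (z=77.0): cool=0.53, ¬damp=1−0.52=0.48; AND[max(0, a+b−1)] → w = 0.01
R2 (z=13.0): wet=0.22, hot=0.16; AND[max(0, a+b−1)] → w = 0.00
R3 (z=156.0): wet=0.22, mild=0.16; AND[max(0, a+b−1)] → w = 0.00
R4 (z=11.0): cool=0.53 → w = 0.53
Weighted average = (0.01·77.0 + 0.00·13.0 + 0.00·156.0 + 0.53·11.0) / (0.01 + 0.00 + 0.00 + 0.53)
  = 6.6000 / 0.5400 = 12.22

12.22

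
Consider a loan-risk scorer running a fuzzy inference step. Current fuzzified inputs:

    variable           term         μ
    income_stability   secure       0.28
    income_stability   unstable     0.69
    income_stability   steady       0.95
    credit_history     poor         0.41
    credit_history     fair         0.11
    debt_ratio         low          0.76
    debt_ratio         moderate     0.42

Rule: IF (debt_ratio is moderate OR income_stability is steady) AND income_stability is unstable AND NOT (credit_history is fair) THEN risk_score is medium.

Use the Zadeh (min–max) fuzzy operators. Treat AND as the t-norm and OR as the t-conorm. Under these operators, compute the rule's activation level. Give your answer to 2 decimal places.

firing strength: (moderate=0.42 OR steady=0.95) = 0.95; AND[min(a, b)] with unstable=0.69, ¬fair=1−0.11=0.89 → w = 0.69

0.69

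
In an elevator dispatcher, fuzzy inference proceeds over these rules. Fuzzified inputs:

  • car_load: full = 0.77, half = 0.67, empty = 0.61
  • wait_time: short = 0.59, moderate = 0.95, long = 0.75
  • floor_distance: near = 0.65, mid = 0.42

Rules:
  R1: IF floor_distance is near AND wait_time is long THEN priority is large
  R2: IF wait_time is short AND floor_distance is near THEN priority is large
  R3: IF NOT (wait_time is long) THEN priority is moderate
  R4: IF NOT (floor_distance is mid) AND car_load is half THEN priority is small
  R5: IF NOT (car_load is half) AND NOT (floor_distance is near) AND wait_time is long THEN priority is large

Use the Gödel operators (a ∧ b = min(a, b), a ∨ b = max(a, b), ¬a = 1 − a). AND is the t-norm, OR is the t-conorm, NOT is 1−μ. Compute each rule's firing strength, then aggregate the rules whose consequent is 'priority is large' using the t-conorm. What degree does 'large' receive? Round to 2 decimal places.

R1: near=0.65, long=0.75; AND[min(a, b)] → w = 0.65
R2: short=0.59, near=0.65; AND[min(a, b)] → w = 0.59
R3: ¬long=1−0.75=0.25 → w = 0.25
R4: ¬mid=1−0.42=0.58, half=0.67; AND[min(a, b)] → w = 0.58
R5: ¬half=1−0.67=0.33, ¬near=1−0.65=0.35, long=0.75; AND[min(a, b)] → w = 0.33
Rules with consequent 'large': {R1, R2, R5} → strengths 0.65, 0.59, 0.33
Aggregate via t-conorm [max(a, b)]: 0.65

0.65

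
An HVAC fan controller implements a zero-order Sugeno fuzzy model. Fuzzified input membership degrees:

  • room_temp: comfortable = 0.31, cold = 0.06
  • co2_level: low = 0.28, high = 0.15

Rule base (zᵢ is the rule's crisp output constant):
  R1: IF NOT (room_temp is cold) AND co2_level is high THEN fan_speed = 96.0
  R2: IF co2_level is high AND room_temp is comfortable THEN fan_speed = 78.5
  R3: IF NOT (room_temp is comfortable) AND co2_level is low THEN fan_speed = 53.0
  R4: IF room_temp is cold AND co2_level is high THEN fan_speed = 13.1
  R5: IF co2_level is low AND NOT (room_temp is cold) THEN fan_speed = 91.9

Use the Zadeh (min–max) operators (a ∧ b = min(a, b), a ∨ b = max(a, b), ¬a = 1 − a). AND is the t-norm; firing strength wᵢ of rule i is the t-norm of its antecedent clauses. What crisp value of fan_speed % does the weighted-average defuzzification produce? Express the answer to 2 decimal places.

73.41

R1 (z=96.0): ¬cold=1−0.06=0.94, high=0.15; AND[min(a, b)] → w = 0.15
R2 (z=78.5): high=0.15, comfortable=0.31; AND[min(a, b)] → w = 0.15
R3 (z=53.0): ¬comfortable=1−0.31=0.69, low=0.28; AND[min(a, b)] → w = 0.28
R4 (z=13.1): cold=0.06, high=0.15; AND[min(a, b)] → w = 0.06
R5 (z=91.9): low=0.28, ¬cold=1−0.06=0.94; AND[min(a, b)] → w = 0.28
Weighted average = (0.15·96.0 + 0.15·78.5 + 0.28·53.0 + 0.06·13.1 + 0.28·91.9) / (0.15 + 0.15 + 0.28 + 0.06 + 0.28)
  = 67.5330 / 0.9200 = 73.41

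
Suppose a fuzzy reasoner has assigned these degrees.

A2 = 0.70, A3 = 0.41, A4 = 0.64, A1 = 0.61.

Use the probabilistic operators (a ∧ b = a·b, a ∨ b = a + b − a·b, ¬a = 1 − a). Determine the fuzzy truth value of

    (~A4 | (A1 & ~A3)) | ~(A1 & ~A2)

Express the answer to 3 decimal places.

0.925

~A4 = 1 − 0.6400 = 0.3600
~A3 = 1 − 0.4100 = 0.5900
A1 & ~A3 = a·b on (0.6100, 0.5900) = 0.3599
~A4 | (A1 & ~A3) = a + b − a·b on (0.3600, 0.3599) = 0.5903
~A2 = 1 − 0.7000 = 0.3000
A1 & ~A2 = a·b on (0.6100, 0.3000) = 0.1830
~(A1 & ~A2) = 1 − 0.1830 = 0.8170
(~A4 | (A1 & ~A3)) | ~(A1 & ~A2) = a + b − a·b on (0.5903, 0.8170) = 0.9250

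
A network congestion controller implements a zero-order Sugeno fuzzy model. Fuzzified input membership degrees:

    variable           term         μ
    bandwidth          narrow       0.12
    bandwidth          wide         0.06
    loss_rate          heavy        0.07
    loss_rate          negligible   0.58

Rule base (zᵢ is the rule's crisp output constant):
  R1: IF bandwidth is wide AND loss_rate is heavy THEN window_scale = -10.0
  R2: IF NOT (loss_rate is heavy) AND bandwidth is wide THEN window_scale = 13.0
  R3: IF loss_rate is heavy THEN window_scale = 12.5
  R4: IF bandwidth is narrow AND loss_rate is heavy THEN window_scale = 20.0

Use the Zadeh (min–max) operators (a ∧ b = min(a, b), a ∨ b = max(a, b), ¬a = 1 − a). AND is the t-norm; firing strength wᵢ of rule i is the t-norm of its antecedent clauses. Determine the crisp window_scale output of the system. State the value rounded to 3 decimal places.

9.442

R1 (z=-10.0): wide=0.06, heavy=0.07; AND[min(a, b)] → w = 0.06
R2 (z=13.0): ¬heavy=1−0.07=0.93, wide=0.06; AND[min(a, b)] → w = 0.06
R3 (z=12.5): heavy=0.07 → w = 0.07
R4 (z=20.0): narrow=0.12, heavy=0.07; AND[min(a, b)] → w = 0.07
Weighted average = (0.06·-10.0 + 0.06·13.0 + 0.07·12.5 + 0.07·20.0) / (0.06 + 0.06 + 0.07 + 0.07)
  = 2.4550 / 0.2600 = 9.442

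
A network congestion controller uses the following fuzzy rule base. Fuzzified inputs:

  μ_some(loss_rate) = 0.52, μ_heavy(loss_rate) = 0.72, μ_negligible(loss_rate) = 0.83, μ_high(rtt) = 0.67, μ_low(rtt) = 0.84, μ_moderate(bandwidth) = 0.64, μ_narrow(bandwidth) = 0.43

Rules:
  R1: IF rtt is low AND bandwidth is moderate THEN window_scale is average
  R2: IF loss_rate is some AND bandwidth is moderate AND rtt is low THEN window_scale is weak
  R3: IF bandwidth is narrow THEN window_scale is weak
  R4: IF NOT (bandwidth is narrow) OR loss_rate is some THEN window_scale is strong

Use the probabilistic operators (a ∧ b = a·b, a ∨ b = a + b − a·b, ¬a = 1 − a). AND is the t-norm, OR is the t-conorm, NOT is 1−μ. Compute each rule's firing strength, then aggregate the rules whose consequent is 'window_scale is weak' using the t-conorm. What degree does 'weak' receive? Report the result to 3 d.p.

0.589

R1: low=0.84, moderate=0.64; AND[a·b] → w = 0.5376
R2: some=0.52, moderate=0.64, low=0.84; AND[a·b] → w = 0.2796
R3: narrow=0.43 → w = 0.4300
R4: ¬narrow=1−0.43=0.57, some=0.52; OR[a + b − a·b] → w = 0.7936
Rules with consequent 'weak': {R2, R3} → strengths 0.2796, 0.4300
Aggregate via t-conorm [a + b − a·b]: 0.5893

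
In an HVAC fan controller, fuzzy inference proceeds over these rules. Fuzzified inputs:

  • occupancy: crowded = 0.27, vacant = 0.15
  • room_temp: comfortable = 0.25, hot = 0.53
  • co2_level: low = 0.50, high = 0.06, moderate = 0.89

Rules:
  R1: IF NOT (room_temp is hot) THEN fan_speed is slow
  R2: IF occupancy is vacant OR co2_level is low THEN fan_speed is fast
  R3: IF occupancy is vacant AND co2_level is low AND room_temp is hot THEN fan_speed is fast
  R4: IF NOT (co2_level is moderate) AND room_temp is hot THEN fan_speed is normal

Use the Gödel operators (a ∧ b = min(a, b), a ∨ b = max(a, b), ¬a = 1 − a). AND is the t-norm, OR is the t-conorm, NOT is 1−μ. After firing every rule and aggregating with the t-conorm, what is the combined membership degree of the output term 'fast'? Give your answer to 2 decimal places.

R1: ¬hot=1−0.53=0.47 → w = 0.47
R2: vacant=0.15, low=0.50; OR[max(a, b)] → w = 0.50
R3: vacant=0.15, low=0.50, hot=0.53; AND[min(a, b)] → w = 0.15
R4: ¬moderate=1−0.89=0.11, hot=0.53; AND[min(a, b)] → w = 0.11
Rules with consequent 'fast': {R2, R3} → strengths 0.50, 0.15
Aggregate via t-conorm [max(a, b)]: 0.50

0.50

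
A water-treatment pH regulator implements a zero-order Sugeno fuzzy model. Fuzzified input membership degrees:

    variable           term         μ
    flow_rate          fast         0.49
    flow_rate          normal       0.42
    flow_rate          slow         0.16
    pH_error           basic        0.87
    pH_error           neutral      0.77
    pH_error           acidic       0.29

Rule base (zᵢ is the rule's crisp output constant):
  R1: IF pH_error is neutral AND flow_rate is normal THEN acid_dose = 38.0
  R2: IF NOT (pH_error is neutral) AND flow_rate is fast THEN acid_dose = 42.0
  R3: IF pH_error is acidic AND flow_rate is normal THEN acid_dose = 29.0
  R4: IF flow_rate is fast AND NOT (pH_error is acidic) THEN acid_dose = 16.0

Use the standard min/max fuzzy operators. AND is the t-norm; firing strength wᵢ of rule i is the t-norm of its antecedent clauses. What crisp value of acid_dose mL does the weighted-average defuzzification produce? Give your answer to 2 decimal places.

R1 (z=38.0): neutral=0.77, normal=0.42; AND[min(a, b)] → w = 0.42
R2 (z=42.0): ¬neutral=1−0.77=0.23, fast=0.49; AND[min(a, b)] → w = 0.23
R3 (z=29.0): acidic=0.29, normal=0.42; AND[min(a, b)] → w = 0.29
R4 (z=16.0): fast=0.49, ¬acidic=1−0.29=0.71; AND[min(a, b)] → w = 0.49
Weighted average = (0.42·38.0 + 0.23·42.0 + 0.29·29.0 + 0.49·16.0) / (0.42 + 0.23 + 0.29 + 0.49)
  = 41.8700 / 1.4300 = 29.28

29.28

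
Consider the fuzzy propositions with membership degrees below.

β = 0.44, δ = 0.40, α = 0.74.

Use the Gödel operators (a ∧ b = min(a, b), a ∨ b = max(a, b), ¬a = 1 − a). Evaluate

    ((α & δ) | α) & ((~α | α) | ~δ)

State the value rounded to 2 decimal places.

α & δ = min(a, b) on (0.74, 0.40) = 0.40
(α & δ) | α = max(a, b) on (0.40, 0.74) = 0.74
~α = 1 − 0.74 = 0.26
~α | α = max(a, b) on (0.26, 0.74) = 0.74
~δ = 1 − 0.40 = 0.60
(~α | α) | ~δ = max(a, b) on (0.74, 0.60) = 0.74
((α & δ) | α) & ((~α | α) | ~δ) = min(a, b) on (0.74, 0.74) = 0.74

0.74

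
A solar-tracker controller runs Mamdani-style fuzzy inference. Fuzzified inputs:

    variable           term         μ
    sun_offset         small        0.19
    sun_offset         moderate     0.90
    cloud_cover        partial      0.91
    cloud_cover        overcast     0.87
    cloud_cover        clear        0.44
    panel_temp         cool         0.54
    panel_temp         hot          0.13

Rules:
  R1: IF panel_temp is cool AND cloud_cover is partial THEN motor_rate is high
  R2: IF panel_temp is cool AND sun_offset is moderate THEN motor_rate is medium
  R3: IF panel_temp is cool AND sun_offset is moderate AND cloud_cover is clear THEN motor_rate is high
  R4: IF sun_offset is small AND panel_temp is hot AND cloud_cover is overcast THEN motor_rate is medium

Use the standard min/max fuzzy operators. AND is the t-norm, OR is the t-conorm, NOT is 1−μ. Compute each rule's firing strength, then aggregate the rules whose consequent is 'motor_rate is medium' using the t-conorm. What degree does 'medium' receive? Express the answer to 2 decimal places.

0.54

R1: cool=0.54, partial=0.91; AND[min(a, b)] → w = 0.54
R2: cool=0.54, moderate=0.90; AND[min(a, b)] → w = 0.54
R3: cool=0.54, moderate=0.90, clear=0.44; AND[min(a, b)] → w = 0.44
R4: small=0.19, hot=0.13, overcast=0.87; AND[min(a, b)] → w = 0.13
Rules with consequent 'medium': {R2, R4} → strengths 0.54, 0.13
Aggregate via t-conorm [max(a, b)]: 0.54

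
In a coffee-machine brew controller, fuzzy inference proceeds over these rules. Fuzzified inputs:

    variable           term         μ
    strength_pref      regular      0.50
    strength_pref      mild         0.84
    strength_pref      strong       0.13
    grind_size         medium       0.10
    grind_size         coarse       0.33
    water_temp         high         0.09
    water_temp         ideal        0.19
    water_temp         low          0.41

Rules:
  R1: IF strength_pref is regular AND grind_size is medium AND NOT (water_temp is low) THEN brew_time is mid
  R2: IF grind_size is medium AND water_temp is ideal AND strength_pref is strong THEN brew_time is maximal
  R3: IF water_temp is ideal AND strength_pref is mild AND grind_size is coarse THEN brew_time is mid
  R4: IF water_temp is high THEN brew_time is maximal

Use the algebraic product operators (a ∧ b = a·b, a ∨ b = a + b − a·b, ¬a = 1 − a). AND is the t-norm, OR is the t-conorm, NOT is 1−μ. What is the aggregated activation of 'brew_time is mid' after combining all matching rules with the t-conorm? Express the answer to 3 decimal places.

R1: regular=0.50, medium=0.10, ¬low=1−0.41=0.59; AND[a·b] → w = 0.0295
R2: medium=0.10, ideal=0.19, strong=0.13; AND[a·b] → w = 0.0025
R3: ideal=0.19, mild=0.84, coarse=0.33; AND[a·b] → w = 0.0527
R4: high=0.09 → w = 0.0900
Rules with consequent 'mid': {R1, R3} → strengths 0.0295, 0.0527
Aggregate via t-conorm [a + b − a·b]: 0.0806

0.081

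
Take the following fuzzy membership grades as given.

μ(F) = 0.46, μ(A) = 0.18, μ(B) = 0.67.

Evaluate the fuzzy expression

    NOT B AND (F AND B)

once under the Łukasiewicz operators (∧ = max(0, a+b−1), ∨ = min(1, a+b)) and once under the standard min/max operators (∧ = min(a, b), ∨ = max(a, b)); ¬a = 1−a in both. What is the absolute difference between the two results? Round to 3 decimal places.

0.330

Under Łukasiewicz:
  NOT B = 1 − 0.67 = 0.33
  F AND B = max(0, a+b−1) on (0.46, 0.67) = 0.13
  NOT B AND (F AND B) = max(0, a+b−1) on (0.33, 0.13) = 0.00
  → value = 0.0000
Under standard min/max:
  NOT B = 1 − 0.67 = 0.33
  F AND B = min(a, b) on (0.46, 0.67) = 0.46
  NOT B AND (F AND B) = min(a, b) on (0.33, 0.46) = 0.33
  → value = 0.3300
|0.0000 − 0.3300| = 0.330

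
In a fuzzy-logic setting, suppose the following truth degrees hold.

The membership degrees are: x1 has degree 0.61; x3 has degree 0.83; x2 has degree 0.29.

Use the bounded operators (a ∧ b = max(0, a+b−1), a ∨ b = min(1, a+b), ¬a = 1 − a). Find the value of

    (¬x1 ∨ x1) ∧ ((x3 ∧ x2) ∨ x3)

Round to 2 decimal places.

¬x1 = 1 − 0.61 = 0.39
¬x1 ∨ x1 = min(1, a+b) on (0.39, 0.61) = 1.00
x3 ∧ x2 = max(0, a+b−1) on (0.83, 0.29) = 0.12
(x3 ∧ x2) ∨ x3 = min(1, a+b) on (0.12, 0.83) = 0.95
(¬x1 ∨ x1) ∧ ((x3 ∧ x2) ∨ x3) = max(0, a+b−1) on (1.00, 0.95) = 0.95

0.95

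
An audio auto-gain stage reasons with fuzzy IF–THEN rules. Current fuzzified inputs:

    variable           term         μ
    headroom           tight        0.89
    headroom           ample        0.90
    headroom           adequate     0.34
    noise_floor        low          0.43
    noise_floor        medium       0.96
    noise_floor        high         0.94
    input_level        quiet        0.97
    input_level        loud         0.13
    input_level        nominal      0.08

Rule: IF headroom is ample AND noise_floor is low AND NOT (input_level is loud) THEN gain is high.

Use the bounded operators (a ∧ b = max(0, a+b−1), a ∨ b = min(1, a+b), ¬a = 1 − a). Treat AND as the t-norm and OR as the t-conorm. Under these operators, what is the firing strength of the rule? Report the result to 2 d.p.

firing strength: ample=0.90, low=0.43, ¬loud=1−0.13=0.87; AND[max(0, a+b−1)] → w = 0.20

0.20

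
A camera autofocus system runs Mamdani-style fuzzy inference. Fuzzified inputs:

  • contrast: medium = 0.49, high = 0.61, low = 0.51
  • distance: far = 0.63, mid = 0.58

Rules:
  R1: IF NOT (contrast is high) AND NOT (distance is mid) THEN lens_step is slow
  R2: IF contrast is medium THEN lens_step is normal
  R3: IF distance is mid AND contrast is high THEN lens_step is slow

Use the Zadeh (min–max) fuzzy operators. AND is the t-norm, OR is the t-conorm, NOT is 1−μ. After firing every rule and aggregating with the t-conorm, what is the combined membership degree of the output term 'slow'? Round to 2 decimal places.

0.58

R1: ¬high=1−0.61=0.39, ¬mid=1−0.58=0.42; AND[min(a, b)] → w = 0.39
R2: medium=0.49 → w = 0.49
R3: mid=0.58, high=0.61; AND[min(a, b)] → w = 0.58
Rules with consequent 'slow': {R1, R3} → strengths 0.39, 0.58
Aggregate via t-conorm [max(a, b)]: 0.58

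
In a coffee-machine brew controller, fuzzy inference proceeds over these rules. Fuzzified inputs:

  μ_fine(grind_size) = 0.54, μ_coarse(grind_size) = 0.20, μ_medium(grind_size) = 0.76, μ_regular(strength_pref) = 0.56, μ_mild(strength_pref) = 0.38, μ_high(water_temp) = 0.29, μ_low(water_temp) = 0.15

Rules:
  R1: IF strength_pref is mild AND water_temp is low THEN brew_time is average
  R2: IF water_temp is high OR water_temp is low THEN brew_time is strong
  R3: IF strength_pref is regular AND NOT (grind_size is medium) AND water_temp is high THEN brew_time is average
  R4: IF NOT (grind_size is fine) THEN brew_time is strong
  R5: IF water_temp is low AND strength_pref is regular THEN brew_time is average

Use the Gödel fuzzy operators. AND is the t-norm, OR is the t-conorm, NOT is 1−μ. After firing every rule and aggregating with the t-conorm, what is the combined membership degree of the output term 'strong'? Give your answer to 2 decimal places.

R1: mild=0.38, low=0.15; AND[min(a, b)] → w = 0.15
R2: high=0.29, low=0.15; OR[max(a, b)] → w = 0.29
R3: regular=0.56, ¬medium=1−0.76=0.24, high=0.29; AND[min(a, b)] → w = 0.24
R4: ¬fine=1−0.54=0.46 → w = 0.46
R5: low=0.15, regular=0.56; AND[min(a, b)] → w = 0.15
Rules with consequent 'strong': {R2, R4} → strengths 0.29, 0.46
Aggregate via t-conorm [max(a, b)]: 0.46

0.46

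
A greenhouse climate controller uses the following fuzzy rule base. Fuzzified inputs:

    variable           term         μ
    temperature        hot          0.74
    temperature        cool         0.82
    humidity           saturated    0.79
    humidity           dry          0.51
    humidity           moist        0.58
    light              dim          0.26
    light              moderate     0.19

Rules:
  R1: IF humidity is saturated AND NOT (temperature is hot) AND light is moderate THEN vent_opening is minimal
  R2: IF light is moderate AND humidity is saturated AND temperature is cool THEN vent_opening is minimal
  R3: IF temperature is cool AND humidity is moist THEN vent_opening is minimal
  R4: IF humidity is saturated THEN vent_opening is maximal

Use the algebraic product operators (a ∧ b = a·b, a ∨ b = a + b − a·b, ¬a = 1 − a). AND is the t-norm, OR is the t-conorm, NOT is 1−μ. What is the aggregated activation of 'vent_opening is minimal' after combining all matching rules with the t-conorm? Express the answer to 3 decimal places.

0.558

R1: saturated=0.79, ¬hot=1−0.74=0.26, moderate=0.19; AND[a·b] → w = 0.0390
R2: moderate=0.19, saturated=0.79, cool=0.82; AND[a·b] → w = 0.1231
R3: cool=0.82, moist=0.58; AND[a·b] → w = 0.4756
R4: saturated=0.79 → w = 0.7900
Rules with consequent 'minimal': {R1, R2, R3} → strengths 0.0390, 0.1231, 0.4756
Aggregate via t-conorm [a + b − a·b]: 0.5581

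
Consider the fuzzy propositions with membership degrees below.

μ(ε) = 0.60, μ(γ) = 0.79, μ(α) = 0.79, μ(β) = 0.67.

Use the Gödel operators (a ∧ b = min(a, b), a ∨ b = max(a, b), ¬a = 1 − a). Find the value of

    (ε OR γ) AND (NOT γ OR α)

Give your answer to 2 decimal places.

0.79

ε OR γ = max(a, b) on (0.60, 0.79) = 0.79
NOT γ = 1 − 0.79 = 0.21
NOT γ OR α = max(a, b) on (0.21, 0.79) = 0.79
(ε OR γ) AND (NOT γ OR α) = min(a, b) on (0.79, 0.79) = 0.79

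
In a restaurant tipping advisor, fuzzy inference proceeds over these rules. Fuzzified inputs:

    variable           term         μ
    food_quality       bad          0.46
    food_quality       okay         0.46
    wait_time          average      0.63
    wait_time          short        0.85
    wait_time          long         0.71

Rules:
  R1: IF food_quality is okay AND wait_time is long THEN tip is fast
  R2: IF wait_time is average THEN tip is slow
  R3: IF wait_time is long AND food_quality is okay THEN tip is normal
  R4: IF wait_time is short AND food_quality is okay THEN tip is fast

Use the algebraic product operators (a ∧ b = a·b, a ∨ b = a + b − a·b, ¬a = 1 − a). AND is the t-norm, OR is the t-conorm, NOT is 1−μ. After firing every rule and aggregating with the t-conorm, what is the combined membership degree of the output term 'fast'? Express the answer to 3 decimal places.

0.590

R1: okay=0.46, long=0.71; AND[a·b] → w = 0.3266
R2: average=0.63 → w = 0.6300
R3: long=0.71, okay=0.46; AND[a·b] → w = 0.3266
R4: short=0.85, okay=0.46; AND[a·b] → w = 0.3910
Rules with consequent 'fast': {R1, R4} → strengths 0.3266, 0.3910
Aggregate via t-conorm [a + b − a·b]: 0.5899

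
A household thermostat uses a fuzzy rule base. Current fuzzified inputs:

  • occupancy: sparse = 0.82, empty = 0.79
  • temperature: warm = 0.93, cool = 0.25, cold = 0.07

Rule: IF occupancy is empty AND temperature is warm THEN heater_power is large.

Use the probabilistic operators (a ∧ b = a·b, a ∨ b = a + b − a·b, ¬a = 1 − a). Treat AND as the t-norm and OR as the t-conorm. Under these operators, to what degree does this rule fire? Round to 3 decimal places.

firing strength: empty=0.79, warm=0.93; AND[a·b] → w = 0.7347

0.735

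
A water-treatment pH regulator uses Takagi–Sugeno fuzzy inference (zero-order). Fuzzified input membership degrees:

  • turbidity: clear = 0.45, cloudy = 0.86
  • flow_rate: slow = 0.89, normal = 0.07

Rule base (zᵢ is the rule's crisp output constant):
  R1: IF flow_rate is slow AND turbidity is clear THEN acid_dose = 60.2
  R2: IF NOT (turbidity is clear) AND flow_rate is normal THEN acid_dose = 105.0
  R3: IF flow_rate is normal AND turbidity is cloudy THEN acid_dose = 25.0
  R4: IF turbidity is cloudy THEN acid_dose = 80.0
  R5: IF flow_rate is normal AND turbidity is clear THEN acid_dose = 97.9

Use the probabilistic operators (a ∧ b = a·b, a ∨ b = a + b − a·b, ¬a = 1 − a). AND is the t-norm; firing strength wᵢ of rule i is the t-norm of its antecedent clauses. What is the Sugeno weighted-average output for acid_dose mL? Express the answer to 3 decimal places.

R1 (z=60.2): slow=0.89, clear=0.45; AND[a·b] → w = 0.4005
R2 (z=105.0): ¬clear=1−0.45=0.55, normal=0.07; AND[a·b] → w = 0.0385
R3 (z=25.0): normal=0.07, cloudy=0.86; AND[a·b] → w = 0.0602
R4 (z=80.0): cloudy=0.86 → w = 0.8600
R5 (z=97.9): normal=0.07, clear=0.45; AND[a·b] → w = 0.0315
Weighted average = (0.4005·60.2 + 0.0385·105.0 + 0.0602·25.0 + 0.8600·80.0 + 0.0315·97.9) / (0.4005 + 0.0385 + 0.0602 + 0.8600 + 0.0315)
  = 101.5414 / 1.3907 = 73.015

73.015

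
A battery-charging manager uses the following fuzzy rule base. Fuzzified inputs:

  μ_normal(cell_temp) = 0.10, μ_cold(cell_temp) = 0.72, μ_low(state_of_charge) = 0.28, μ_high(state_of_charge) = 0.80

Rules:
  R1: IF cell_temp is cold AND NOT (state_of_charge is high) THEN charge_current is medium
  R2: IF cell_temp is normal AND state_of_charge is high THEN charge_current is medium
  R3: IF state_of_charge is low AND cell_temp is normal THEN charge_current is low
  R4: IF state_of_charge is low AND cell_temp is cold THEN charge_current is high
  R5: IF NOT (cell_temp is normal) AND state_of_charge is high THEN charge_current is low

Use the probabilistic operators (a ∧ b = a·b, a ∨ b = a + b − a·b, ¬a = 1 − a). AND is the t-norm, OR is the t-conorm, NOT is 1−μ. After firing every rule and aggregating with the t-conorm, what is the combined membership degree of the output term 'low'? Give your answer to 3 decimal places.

0.728

R1: cold=0.72, ¬high=1−0.80=0.20; AND[a·b] → w = 0.1440
R2: normal=0.10, high=0.80; AND[a·b] → w = 0.0800
R3: low=0.28, normal=0.10; AND[a·b] → w = 0.0280
R4: low=0.28, cold=0.72; AND[a·b] → w = 0.2016
R5: ¬normal=1−0.10=0.90, high=0.80; AND[a·b] → w = 0.7200
Rules with consequent 'low': {R3, R5} → strengths 0.0280, 0.7200
Aggregate via t-conorm [a + b − a·b]: 0.7278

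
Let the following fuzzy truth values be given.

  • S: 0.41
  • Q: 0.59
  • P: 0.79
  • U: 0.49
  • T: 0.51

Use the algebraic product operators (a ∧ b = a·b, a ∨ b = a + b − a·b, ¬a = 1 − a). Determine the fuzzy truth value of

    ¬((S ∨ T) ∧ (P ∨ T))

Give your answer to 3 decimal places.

S ∨ T = a + b − a·b on (0.4100, 0.5100) = 0.7109
P ∨ T = a + b − a·b on (0.7900, 0.5100) = 0.8971
(S ∨ T) ∧ (P ∨ T) = a·b on (0.7109, 0.8971) = 0.6377
¬((S ∨ T) ∧ (P ∨ T)) = 1 − 0.6377 = 0.3623

0.362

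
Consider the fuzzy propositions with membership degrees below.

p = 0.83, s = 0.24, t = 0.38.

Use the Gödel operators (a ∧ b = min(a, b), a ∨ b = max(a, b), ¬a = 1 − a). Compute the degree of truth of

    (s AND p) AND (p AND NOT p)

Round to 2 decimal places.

s AND p = min(a, b) on (0.24, 0.83) = 0.24
NOT p = 1 − 0.83 = 0.17
p AND NOT p = min(a, b) on (0.83, 0.17) = 0.17
(s AND p) AND (p AND NOT p) = min(a, b) on (0.24, 0.17) = 0.17

0.17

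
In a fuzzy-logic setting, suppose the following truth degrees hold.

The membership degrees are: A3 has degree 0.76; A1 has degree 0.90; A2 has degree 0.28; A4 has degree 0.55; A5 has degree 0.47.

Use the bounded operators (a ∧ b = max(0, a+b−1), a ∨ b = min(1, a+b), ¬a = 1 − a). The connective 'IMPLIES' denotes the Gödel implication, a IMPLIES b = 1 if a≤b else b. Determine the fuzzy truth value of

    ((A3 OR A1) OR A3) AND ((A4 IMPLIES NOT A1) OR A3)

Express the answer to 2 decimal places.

A3 OR A1 = min(1, a+b) on (0.76, 0.90) = 1.00
(A3 OR A1) OR A3 = min(1, a+b) on (1.00, 0.76) = 1.00
NOT A1 = 1 − 0.90 = 0.10
A4 IMPLIES NOT A1  [Gödel: 1 if a≤b else b] with a=0.55, b=0.10 → 0.10
(A4 IMPLIES NOT A1) OR A3 = min(1, a+b) on (0.10, 0.76) = 0.86
((A3 OR A1) OR A3) AND ((A4 IMPLIES NOT A1) OR A3) = max(0, a+b−1) on (1.00, 0.86) = 0.86

0.86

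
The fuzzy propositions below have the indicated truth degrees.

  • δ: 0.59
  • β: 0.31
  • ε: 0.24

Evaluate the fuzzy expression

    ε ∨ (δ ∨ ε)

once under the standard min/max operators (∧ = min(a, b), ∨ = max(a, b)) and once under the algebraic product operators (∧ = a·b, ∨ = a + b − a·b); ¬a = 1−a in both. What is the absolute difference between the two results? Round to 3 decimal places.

Under standard min/max:
  δ ∨ ε = max(a, b) on (0.59, 0.24) = 0.59
  ε ∨ (δ ∨ ε) = max(a, b) on (0.24, 0.59) = 0.59
  → value = 0.5900
Under algebraic product:
  δ ∨ ε = a + b − a·b on (0.5900, 0.2400) = 0.6884
  ε ∨ (δ ∨ ε) = a + b − a·b on (0.2400, 0.6884) = 0.7632
  → value = 0.7632
|0.5900 − 0.7632| = 0.173

0.173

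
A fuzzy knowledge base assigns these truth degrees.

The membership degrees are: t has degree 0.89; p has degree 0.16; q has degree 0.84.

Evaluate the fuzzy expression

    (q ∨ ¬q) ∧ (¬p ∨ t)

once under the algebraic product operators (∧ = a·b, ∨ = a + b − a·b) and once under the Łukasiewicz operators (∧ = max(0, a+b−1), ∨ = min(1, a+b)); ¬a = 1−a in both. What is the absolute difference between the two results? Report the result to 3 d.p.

0.150

Under algebraic product:
  ¬q = 1 − 0.8400 = 0.1600
  q ∨ ¬q = a + b − a·b on (0.8400, 0.1600) = 0.8656
  ¬p = 1 − 0.1600 = 0.8400
  ¬p ∨ t = a + b − a·b on (0.8400, 0.8900) = 0.9824
  (q ∨ ¬q) ∧ (¬p ∨ t) = a·b on (0.8656, 0.9824) = 0.8504
  → value = 0.8504
Under Łukasiewicz:
  ¬q = 1 − 0.84 = 0.16
  q ∨ ¬q = min(1, a+b) on (0.84, 0.16) = 1.00
  ¬p = 1 − 0.16 = 0.84
  ¬p ∨ t = min(1, a+b) on (0.84, 0.89) = 1.00
  (q ∨ ¬q) ∧ (¬p ∨ t) = max(0, a+b−1) on (1.00, 1.00) = 1.00
  → value = 1.0000
|0.8504 − 1.0000| = 0.150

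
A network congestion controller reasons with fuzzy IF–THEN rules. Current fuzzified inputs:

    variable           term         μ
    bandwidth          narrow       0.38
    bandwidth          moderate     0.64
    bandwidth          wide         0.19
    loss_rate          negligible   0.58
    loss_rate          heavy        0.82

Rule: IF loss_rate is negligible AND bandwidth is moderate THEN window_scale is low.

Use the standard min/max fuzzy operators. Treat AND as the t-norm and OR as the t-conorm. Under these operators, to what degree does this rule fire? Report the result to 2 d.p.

firing strength: negligible=0.58, moderate=0.64; AND[min(a, b)] → w = 0.58

0.58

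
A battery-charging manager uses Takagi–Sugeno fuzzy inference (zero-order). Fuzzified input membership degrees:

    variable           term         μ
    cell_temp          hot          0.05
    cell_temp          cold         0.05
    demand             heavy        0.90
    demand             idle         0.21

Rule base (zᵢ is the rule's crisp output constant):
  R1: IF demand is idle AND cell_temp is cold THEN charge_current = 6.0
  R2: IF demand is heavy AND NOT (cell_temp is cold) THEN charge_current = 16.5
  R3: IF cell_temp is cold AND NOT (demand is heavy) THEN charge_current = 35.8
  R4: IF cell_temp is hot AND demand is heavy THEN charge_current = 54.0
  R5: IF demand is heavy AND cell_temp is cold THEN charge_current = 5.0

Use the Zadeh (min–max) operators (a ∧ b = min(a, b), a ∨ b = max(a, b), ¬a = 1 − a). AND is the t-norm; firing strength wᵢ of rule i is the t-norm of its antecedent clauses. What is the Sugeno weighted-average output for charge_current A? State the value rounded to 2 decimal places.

R1 (z=6.0): idle=0.21, cold=0.05; AND[min(a, b)] → w = 0.05
R2 (z=16.5): heavy=0.90, ¬cold=1−0.05=0.95; AND[min(a, b)] → w = 0.90
R3 (z=35.8): cold=0.05, ¬heavy=1−0.90=0.10; AND[min(a, b)] → w = 0.05
R4 (z=54.0): hot=0.05, heavy=0.90; AND[min(a, b)] → w = 0.05
R5 (z=5.0): heavy=0.90, cold=0.05; AND[min(a, b)] → w = 0.05
Weighted average = (0.05·6.0 + 0.90·16.5 + 0.05·35.8 + 0.05·54.0 + 0.05·5.0) / (0.05 + 0.90 + 0.05 + 0.05 + 0.05)
  = 19.8900 / 1.1000 = 18.08

18.08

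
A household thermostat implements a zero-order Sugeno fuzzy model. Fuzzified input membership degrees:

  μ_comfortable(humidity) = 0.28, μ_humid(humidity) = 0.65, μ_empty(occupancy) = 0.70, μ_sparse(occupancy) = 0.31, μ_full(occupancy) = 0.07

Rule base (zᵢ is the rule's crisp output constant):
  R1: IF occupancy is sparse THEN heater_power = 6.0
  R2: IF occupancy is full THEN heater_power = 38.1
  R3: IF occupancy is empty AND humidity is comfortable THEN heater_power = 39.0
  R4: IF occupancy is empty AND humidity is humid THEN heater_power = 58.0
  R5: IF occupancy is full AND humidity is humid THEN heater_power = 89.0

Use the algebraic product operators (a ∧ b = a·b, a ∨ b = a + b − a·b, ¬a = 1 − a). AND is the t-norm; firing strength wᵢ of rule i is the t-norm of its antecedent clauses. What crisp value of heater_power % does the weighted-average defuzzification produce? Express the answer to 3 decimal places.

39.582

R1 (z=6.0): sparse=0.31 → w = 0.3100
R2 (z=38.1): full=0.07 → w = 0.0700
R3 (z=39.0): empty=0.70, comfortable=0.28; AND[a·b] → w = 0.1960
R4 (z=58.0): empty=0.70, humid=0.65; AND[a·b] → w = 0.4550
R5 (z=89.0): full=0.07, humid=0.65; AND[a·b] → w = 0.0455
Weighted average = (0.3100·6.0 + 0.0700·38.1 + 0.1960·39.0 + 0.4550·58.0 + 0.0455·89.0) / (0.3100 + 0.0700 + 0.1960 + 0.4550 + 0.0455)
  = 42.6105 / 1.0765 = 39.582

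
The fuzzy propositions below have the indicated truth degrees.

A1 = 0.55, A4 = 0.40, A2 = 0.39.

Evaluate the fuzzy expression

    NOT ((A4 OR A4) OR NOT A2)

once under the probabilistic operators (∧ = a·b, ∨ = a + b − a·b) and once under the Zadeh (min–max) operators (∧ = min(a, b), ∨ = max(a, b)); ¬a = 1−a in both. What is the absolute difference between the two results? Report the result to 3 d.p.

0.250

Under probabilistic:
  A4 OR A4 = a + b − a·b on (0.4000, 0.4000) = 0.6400
  NOT A2 = 1 − 0.3900 = 0.6100
  (A4 OR A4) OR NOT A2 = a + b − a·b on (0.6400, 0.6100) = 0.8596
  NOT ((A4 OR A4) OR NOT A2) = 1 − 0.8596 = 0.1404
  → value = 0.1404
Under Zadeh (min–max):
  A4 OR A4 = max(a, b) on (0.40, 0.40) = 0.40
  NOT A2 = 1 − 0.39 = 0.61
  (A4 OR A4) OR NOT A2 = max(a, b) on (0.40, 0.61) = 0.61
  NOT ((A4 OR A4) OR NOT A2) = 1 − 0.61 = 0.39
  → value = 0.3900
|0.1404 − 0.3900| = 0.250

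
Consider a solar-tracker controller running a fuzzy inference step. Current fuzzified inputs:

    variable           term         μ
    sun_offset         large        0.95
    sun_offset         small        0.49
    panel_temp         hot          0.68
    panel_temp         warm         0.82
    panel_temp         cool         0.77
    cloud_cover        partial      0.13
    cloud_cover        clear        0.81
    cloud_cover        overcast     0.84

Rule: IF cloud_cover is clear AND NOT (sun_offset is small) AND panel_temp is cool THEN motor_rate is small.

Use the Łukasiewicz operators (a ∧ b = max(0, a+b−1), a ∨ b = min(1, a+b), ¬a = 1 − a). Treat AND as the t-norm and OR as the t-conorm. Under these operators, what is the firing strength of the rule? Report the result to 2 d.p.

0.09

firing strength: clear=0.81, ¬small=1−0.49=0.51, cool=0.77; AND[max(0, a+b−1)] → w = 0.09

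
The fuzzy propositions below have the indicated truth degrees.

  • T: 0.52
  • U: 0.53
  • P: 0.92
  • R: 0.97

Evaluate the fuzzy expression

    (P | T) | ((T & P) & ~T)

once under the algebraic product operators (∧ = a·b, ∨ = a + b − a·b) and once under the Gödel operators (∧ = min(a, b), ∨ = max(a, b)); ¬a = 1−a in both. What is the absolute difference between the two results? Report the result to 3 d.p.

0.050

Under algebraic product:
  P | T = a + b − a·b on (0.9200, 0.5200) = 0.9616
  T & P = a·b on (0.5200, 0.9200) = 0.4784
  ~T = 1 − 0.5200 = 0.4800
  (T & P) & ~T = a·b on (0.4784, 0.4800) = 0.2296
  (P | T) | ((T & P) & ~T) = a + b − a·b on (0.9616, 0.2296) = 0.9704
  → value = 0.9704
Under Gödel:
  P | T = max(a, b) on (0.92, 0.52) = 0.92
  T & P = min(a, b) on (0.52, 0.92) = 0.52
  ~T = 1 − 0.52 = 0.48
  (T & P) & ~T = min(a, b) on (0.52, 0.48) = 0.48
  (P | T) | ((T & P) & ~T) = max(a, b) on (0.92, 0.48) = 0.92
  → value = 0.9200
|0.9704 − 0.9200| = 0.050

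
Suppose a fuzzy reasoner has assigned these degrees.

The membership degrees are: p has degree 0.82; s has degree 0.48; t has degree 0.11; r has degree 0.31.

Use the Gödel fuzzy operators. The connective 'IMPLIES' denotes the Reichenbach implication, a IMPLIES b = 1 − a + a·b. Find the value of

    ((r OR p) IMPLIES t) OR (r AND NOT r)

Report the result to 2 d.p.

r OR p = max(a, b) on (0.31, 0.82) = 0.82
(r OR p) IMPLIES t  [Reichenbach: 1 − a + a·b] with a=0.82, b=0.11 → 0.27
NOT r = 1 − 0.31 = 0.69
r AND NOT r = min(a, b) on (0.31, 0.69) = 0.31
((r OR p) IMPLIES t) OR (r AND NOT r) = max(a, b) on (0.27, 0.31) = 0.31

0.31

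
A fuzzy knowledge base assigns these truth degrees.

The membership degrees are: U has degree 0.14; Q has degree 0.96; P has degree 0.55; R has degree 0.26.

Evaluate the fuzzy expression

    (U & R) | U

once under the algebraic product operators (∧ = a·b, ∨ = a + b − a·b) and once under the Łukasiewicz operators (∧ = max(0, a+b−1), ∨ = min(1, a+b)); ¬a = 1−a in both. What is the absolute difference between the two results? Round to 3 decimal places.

Under algebraic product:
  U & R = a·b on (0.1400, 0.2600) = 0.0364
  (U & R) | U = a + b − a·b on (0.0364, 0.1400) = 0.1713
  → value = 0.1713
Under Łukasiewicz:
  U & R = max(0, a+b−1) on (0.14, 0.26) = 0.00
  (U & R) | U = min(1, a+b) on (0.00, 0.14) = 0.14
  → value = 0.1400
|0.1713 − 0.1400| = 0.031

0.031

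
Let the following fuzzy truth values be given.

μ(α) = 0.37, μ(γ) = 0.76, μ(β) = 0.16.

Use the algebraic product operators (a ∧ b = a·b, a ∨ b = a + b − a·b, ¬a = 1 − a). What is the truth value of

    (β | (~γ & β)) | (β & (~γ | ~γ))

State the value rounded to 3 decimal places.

~γ = 1 − 0.7600 = 0.2400
~γ & β = a·b on (0.2400, 0.1600) = 0.0384
β | (~γ & β) = a + b − a·b on (0.1600, 0.0384) = 0.1923
~γ = 1 − 0.7600 = 0.2400
~γ = 1 − 0.7600 = 0.2400
~γ | ~γ = a + b − a·b on (0.2400, 0.2400) = 0.4224
β & (~γ | ~γ) = a·b on (0.1600, 0.4224) = 0.0676
(β | (~γ & β)) | (β & (~γ | ~γ)) = a + b − a·b on (0.1923, 0.0676) = 0.2468

0.247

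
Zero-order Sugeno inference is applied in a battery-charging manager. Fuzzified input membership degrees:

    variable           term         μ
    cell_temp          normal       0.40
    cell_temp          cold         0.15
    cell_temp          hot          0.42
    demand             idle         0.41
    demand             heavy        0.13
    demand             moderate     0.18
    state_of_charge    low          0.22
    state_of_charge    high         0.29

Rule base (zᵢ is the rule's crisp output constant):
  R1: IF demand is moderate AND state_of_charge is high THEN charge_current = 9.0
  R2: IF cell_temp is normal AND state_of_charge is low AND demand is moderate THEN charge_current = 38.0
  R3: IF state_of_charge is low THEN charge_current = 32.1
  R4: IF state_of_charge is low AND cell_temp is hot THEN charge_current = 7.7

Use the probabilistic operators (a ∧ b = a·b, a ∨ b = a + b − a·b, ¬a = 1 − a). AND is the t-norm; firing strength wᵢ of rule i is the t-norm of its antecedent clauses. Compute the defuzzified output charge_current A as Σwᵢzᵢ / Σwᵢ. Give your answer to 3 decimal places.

R1 (z=9.0): moderate=0.18, high=0.29; AND[a·b] → w = 0.0522
R2 (z=38.0): normal=0.40, low=0.22, moderate=0.18; AND[a·b] → w = 0.0158
R3 (z=32.1): low=0.22 → w = 0.2200
R4 (z=7.7): low=0.22, hot=0.42; AND[a·b] → w = 0.0924
Weighted average = (0.0522·9.0 + 0.0158·38.0 + 0.2200·32.1 + 0.0924·7.7) / (0.0522 + 0.0158 + 0.2200 + 0.0924)
  = 8.8452 / 0.3804 = 23.250

23.250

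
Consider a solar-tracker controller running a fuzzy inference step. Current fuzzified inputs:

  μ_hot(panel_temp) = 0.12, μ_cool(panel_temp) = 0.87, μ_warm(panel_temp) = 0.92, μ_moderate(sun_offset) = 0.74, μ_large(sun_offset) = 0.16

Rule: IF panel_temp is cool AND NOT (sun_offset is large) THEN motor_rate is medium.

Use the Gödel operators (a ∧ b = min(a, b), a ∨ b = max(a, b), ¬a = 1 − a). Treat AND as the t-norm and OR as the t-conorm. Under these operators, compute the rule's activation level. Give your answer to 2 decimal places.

firing strength: cool=0.87, ¬large=1−0.16=0.84; AND[min(a, b)] → w = 0.84

0.84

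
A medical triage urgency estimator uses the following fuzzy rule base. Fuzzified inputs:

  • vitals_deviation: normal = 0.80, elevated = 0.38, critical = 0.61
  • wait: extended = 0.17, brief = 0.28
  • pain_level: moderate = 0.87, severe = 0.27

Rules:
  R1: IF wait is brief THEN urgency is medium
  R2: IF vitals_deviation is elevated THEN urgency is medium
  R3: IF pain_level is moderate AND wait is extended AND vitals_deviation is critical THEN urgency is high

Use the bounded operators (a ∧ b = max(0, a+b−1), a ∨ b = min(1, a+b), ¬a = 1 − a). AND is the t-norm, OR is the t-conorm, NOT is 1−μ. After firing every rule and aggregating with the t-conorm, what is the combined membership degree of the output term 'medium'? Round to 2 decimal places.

R1: brief=0.28 → w = 0.28
R2: elevated=0.38 → w = 0.38
R3: moderate=0.87, extended=0.17, critical=0.61; AND[max(0, a+b−1)] → w = 0.00
Rules with consequent 'medium': {R1, R2} → strengths 0.28, 0.38
Aggregate via t-conorm [min(1, a+b)]: 0.66

0.66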